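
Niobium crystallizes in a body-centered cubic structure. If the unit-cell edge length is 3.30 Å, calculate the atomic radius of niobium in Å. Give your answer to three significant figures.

1.43 Å

In a BCC lattice, atoms touch along the body diagonal, so √3·a = 4r.
r = √3·a/4 = 1.7321 × 3.30 / 4 = 1.43 Å.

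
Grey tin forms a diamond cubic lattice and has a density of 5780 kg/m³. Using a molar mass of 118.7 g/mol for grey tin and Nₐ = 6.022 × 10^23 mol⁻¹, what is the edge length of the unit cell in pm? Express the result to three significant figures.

649 pm

With Z = 8 atoms per diamond cubic cell, a³ = Z·M/(N_A·ρ) = 8 × 118.7 / (6.022 × 10²³ × 5.780 g/cm³) = 2.728 × 10^-22 cm³.
a = (2.728 × 10^-22)^(1/3) = 6.486 × 10^-8 cm = 649 pm.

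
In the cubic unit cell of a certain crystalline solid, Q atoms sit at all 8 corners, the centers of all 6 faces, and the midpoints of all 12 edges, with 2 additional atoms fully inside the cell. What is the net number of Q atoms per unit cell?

9

Corner atoms are shared by 8 cells (1/8 each), face atoms by 2 (1/2 each), edge atoms by 4 (1/4 each), interior atoms are unshared.
Net atoms = 8 × 1/8 + 6 × 1/2 + 12 × 1/4 + 2 = 1 + 3 + 3 + 2 = 9.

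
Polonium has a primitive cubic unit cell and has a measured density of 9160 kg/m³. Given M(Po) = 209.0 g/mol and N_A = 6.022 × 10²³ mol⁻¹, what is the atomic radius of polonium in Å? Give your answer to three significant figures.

For a simple cubic cell (Z = 1), a³ = Z·M/(N_A·ρ) = 1 × 209.0 / (6.022 × 10²³ × 9.160) = 3.789 × 10^-23 cm³, so a = 3.359 × 10^-8 cm = 3.359 Å.
Atoms touch along the cell edge, so a = 2r, so r = 0.5000 × a = 1.68 Å.

1.68 Å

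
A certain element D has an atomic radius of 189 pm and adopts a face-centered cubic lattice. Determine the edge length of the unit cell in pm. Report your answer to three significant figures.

In an FCC lattice, atoms touch along the face diagonal, so √2·a = 4r.
a = 4r/√2 = 4 × 189 / 1.4142 = 535 pm.

535 pm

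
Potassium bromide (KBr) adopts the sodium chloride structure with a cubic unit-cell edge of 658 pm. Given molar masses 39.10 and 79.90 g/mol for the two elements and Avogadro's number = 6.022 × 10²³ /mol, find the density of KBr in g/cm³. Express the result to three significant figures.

The sodium chloride structure contains Z = 4 formula units per cell; M(KBr) = 39.10 + 79.90 = 119.0 g/mol.
a³ = (6.580 × 10^-8 cm)³ = 2.849 × 10^-22 cm³.
ρ = 4 × 119.0 / (6.022 × 10²³ × 2.849 × 10^-22) = 2.775 g/cm³.

2.77 g/cm³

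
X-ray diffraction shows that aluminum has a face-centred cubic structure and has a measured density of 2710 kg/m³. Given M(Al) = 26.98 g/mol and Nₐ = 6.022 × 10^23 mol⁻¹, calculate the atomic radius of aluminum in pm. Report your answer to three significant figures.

143 pm

For an FCC cell (Z = 4), a³ = Z·M/(N_A·ρ) = 4 × 26.98 / (6.022 × 10²³ × 2.710) = 6.613 × 10^-23 cm³, so a = 4.044 × 10^-8 cm = 404.4 pm.
Atoms touch along the face diagonal, so √2·a = 4r, so r = 0.3536 × a = 143 pm.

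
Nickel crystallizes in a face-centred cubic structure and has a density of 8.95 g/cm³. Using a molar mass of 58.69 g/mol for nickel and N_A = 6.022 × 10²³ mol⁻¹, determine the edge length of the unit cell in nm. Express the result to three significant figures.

With Z = 4 atoms per FCC cell, a³ = Z·M/(N_A·ρ) = 4 × 58.69 / (6.022 × 10²³ × 8.950 g/cm³) = 4.356 × 10^-23 cm³.
a = (4.356 × 10^-23)^(1/3) = 3.518 × 10^-8 cm = 0.352 nm.

0.352 nm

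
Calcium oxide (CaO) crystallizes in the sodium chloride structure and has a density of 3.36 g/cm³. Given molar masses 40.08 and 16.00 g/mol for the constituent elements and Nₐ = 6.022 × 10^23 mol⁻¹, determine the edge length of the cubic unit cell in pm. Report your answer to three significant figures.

480 pm

M(CaO) = 56.08 g/mol; Z = 4 formula units per cell.
a³ = Z·M/(N_A·ρ) = 4 × 56.08 / (6.022 × 10²³ × 3.36) = 1.109 × 10^-22 cm³, so a = 4.804 × 10^-8 cm = 480 pm.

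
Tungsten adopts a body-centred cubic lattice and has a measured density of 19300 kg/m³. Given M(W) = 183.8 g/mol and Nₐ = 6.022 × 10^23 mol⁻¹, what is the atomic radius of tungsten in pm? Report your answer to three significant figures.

137 pm

For a BCC cell (Z = 2), a³ = Z·M/(N_A·ρ) = 2 × 183.8 / (6.022 × 10²³ × 19.30) = 3.163 × 10^-23 cm³, so a = 3.162 × 10^-8 cm = 316.2 pm.
Atoms touch along the body diagonal, so √3·a = 4r, so r = 0.4330 × a = 137 pm.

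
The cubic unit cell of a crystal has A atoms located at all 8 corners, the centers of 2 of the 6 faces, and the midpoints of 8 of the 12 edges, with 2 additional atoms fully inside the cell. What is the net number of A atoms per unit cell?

6

Corner atoms are shared by 8 cells (1/8 each), face atoms by 2 (1/2 each), edge atoms by 4 (1/4 each), interior atoms are unshared.
Net atoms = 8 × 1/8 + 2 × 1/2 + 8 × 1/4 + 2 = 1 + 1 + 2 + 2 = 6.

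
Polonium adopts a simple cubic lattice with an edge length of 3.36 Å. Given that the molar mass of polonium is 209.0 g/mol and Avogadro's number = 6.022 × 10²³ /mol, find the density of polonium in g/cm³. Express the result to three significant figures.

A simple cubic unit cell contains Z = 1 atom.
Cell volume: a³ = (3.36 Å)³ = (3.360 × 10^-8 cm)³ = 3.793 × 10^-23 cm³.
ρ = Z·M/(N_A·a³) = 1 × 209.0 / (6.022 × 10²³ × 3.793 × 10^-23) = 9.149 g/cm³.

9.15 g/cm³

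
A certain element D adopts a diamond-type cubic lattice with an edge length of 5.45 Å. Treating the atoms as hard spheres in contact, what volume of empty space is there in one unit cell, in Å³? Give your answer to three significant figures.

In a diamond cubic lattice nearest neighbors lie along the body diagonal with √3·a = 8r, so r = 0.2165a = 1.180 Å.
V_cell = a³ = 161.9 Å³; V_atoms = 8 × (4/3)πr³ = 55.05 Å³.
Empty space = 161.9 − 55.05 = 107 Å³.

107 Å³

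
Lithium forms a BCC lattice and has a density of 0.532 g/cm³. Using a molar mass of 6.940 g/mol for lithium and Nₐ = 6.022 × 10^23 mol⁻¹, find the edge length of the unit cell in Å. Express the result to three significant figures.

With Z = 2 atoms per BCC cell, a³ = Z·M/(N_A·ρ) = 2 × 6.940 / (6.022 × 10²³ × 0.5320 g/cm³) = 4.332 × 10^-23 cm³.
a = (4.332 × 10^-23)^(1/3) = 3.512 × 10^-8 cm = 3.51 Å.

3.51 Å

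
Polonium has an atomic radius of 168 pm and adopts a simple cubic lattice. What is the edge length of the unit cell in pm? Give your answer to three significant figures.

In a simple cubic lattice, atoms touch along the cell edge, so a = 2r.
a = 2r = 2 × 168 = 336 pm.

336 pm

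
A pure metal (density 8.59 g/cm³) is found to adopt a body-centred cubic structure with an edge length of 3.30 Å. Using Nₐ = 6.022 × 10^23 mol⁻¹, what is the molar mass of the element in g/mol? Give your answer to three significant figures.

A BCC cell has Z = 2 atoms; a = 3.300 × 10^-8 cm.
M = ρ·N_A·a³/Z = 8.59 × 6.022 × 10²³ × 3.594 × 10^-23 / 2 = 92.9 g/mol.

92.9 g/mol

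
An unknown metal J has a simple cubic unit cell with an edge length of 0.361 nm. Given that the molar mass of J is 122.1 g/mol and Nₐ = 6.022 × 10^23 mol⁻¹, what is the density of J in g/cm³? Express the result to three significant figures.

4.31 g/cm³

A simple cubic unit cell contains Z = 1 atom.
Cell volume: a³ = (0.361 nm)³ = (3.610 × 10^-8 cm)³ = 4.705 × 10^-23 cm³.
ρ = Z·M/(N_A·a³) = 1 × 122.1 / (6.022 × 10²³ × 4.705 × 10^-23) = 4.310 g/cm³.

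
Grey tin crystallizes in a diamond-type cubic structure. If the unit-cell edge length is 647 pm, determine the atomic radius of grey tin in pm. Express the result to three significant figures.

140 pm

In a diamond cubic lattice, nearest neighbors lie along the body diagonal with √3·a = 8r.
r = √3·a/8 = 1.7321 × 647 / 8 = 140 pm.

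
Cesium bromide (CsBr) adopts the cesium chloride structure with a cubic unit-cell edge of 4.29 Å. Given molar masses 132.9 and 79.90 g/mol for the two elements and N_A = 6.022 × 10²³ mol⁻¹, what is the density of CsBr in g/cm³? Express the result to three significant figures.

4.48 g/cm³

The cesium chloride structure contains Z = 1 formula unit per cell; M(CsBr) = 132.9 + 79.90 = 212.8 g/mol.
a³ = (4.290 × 10^-8 cm)³ = 7.895 × 10^-23 cm³.
ρ = 1 × 212.8 / (6.022 × 10²³ × 7.895 × 10^-23) = 4.476 g/cm³.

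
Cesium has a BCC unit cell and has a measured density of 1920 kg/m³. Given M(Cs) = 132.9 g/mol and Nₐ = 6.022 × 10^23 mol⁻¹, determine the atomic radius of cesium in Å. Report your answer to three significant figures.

For a BCC cell (Z = 2), a³ = Z·M/(N_A·ρ) = 2 × 132.9 / (6.022 × 10²³ × 1.920) = 2.299 × 10^-22 cm³, so a = 6.126 × 10^-8 cm = 6.126 Å.
Atoms touch along the body diagonal, so √3·a = 4r, so r = 0.4330 × a = 2.65 Å.

2.65 Å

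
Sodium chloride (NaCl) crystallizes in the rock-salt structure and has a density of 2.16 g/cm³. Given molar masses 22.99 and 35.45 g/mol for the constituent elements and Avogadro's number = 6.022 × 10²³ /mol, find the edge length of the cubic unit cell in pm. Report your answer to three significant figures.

M(NaCl) = 58.44 g/mol; Z = 4 formula units per cell.
a³ = Z·M/(N_A·ρ) = 4 × 58.44 / (6.022 × 10²³ × 2.16) = 1.797 × 10^-22 cm³, so a = 5.643 × 10^-8 cm = 564 pm.

564 pm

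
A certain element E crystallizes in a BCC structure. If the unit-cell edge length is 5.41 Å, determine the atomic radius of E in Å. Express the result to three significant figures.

2.34 Å

In a BCC lattice, atoms touch along the body diagonal, so √3·a = 4r.
r = √3·a/4 = 1.7321 × 5.41 / 4 = 2.34 Å.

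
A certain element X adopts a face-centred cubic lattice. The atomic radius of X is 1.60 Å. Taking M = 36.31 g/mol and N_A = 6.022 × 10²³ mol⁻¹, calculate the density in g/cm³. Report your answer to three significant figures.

In an FCC lattice, atoms touch along the face diagonal, so √2·a = 4r, giving a = 4.525 Å = 4.525 × 10^-8 cm.
With Z = 4, ρ = Z·M/(N_A·a³) = 4 × 36.31 / (6.022 × 10²³ × 9.268 × 10^-23) = 2.602 g/cm³.

2.60 g/cm³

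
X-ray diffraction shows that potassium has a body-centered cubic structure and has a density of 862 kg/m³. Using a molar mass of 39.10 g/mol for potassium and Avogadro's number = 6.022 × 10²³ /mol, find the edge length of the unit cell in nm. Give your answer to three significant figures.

0.532 nm

With Z = 2 atoms per BCC cell, a³ = Z·M/(N_A·ρ) = 2 × 39.10 / (6.022 × 10²³ × 0.8620 g/cm³) = 1.506 × 10^-22 cm³.
a = (1.506 × 10^-22)^(1/3) = 5.321 × 10^-8 cm = 0.532 nm.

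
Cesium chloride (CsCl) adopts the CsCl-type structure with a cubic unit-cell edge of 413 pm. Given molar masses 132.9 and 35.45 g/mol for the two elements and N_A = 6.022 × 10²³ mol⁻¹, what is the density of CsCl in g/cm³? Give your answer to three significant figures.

The CsCl-type structure contains Z = 1 formula unit per cell; M(CsCl) = 132.9 + 35.45 = 168.35 g/mol.
a³ = (4.130 × 10^-8 cm)³ = 7.044 × 10^-23 cm³.
ρ = 1 × 168.35 / (6.022 × 10²³ × 7.044 × 10^-23) = 3.968 g/cm³.

3.97 g/cm³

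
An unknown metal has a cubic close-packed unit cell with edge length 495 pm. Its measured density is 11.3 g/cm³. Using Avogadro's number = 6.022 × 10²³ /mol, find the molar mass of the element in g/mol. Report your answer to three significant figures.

An FCC cell has Z = 4 atoms; a = 4.950 × 10^-8 cm.
M = ρ·N_A·a³/Z = 11.3 × 6.022 × 10²³ × 1.213 × 10^-22 / 4 = 206 g/mol.

206 g/mol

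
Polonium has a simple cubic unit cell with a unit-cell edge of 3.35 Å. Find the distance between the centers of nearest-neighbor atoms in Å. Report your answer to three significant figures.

In a simple cubic structure, atoms touch along the cell edge, so a = 2r; the nearest-neighbor distance equals 2r = 1.000·a.
d = 1.000 × 3.35 = 3.35 Å.

3.35 Å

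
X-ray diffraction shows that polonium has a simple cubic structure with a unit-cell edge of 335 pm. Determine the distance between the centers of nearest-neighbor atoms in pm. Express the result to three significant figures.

In a simple cubic structure, atoms touch along the cell edge, so a = 2r; the nearest-neighbor distance equals 2r = 1.000·a.
d = 1.000 × 335 = 335 pm.

335 pm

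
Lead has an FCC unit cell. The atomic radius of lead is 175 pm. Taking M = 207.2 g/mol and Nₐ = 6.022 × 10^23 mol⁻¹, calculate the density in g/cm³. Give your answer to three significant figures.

In an FCC lattice, atoms touch along the face diagonal, so √2·a = 4r, giving a = 495.0 pm = 4.950 × 10^-8 cm.
With Z = 4, ρ = Z·M/(N_A·a³) = 4 × 207.2 / (6.022 × 10²³ × 1.213 × 10^-22) = 11.35 g/cm³.

11.3 g/cm³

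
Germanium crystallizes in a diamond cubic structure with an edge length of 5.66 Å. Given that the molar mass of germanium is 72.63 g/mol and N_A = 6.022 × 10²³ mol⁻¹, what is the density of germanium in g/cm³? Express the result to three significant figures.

A diamond cubic unit cell contains Z = 8 atoms.
Cell volume: a³ = (5.66 Å)³ = (5.660 × 10^-8 cm)³ = 1.813 × 10^-22 cm³.
ρ = Z·M/(N_A·a³) = 8 × 72.63 / (6.022 × 10²³ × 1.813 × 10^-22) = 5.321 g/cm³.

5.32 g/cm³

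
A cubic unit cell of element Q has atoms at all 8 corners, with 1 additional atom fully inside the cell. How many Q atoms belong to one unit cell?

Corner atoms are shared by 8 cells (1/8 each), interior atoms are unshared.
Net atoms = 8 × 1/8 + 1 = 1 + 1 = 2.

2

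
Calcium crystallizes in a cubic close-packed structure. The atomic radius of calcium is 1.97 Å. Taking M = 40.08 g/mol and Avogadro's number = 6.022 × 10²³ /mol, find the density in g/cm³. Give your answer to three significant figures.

1.54 g/cm³

In an FCC lattice, atoms touch along the face diagonal, so √2·a = 4r, giving a = 5.572 Å = 5.572 × 10^-8 cm.
With Z = 4, ρ = Z·M/(N_A·a³) = 4 × 40.08 / (6.022 × 10²³ × 1.730 × 10^-22) = 1.539 g/cm³.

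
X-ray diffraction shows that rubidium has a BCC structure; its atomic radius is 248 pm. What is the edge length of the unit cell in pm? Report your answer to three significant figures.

573 pm

In a BCC lattice, atoms touch along the body diagonal, so √3·a = 4r.
a = 4r/√3 = 4 × 248 / 1.7321 = 573 pm.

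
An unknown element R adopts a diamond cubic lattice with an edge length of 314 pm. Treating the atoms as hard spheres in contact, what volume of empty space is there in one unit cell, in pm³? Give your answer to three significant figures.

In a diamond cubic lattice nearest neighbors lie along the body diagonal with √3·a = 8r, so r = 0.2165a = 67.98 pm.
V_cell = a³ = 3.096 × 10^7 pm³; V_atoms = 8 × (4/3)πr³ = 1.053 × 10^7 pm³.
Empty space = 3.096 × 10^7 − 1.053 × 10^7 = 2.04 × 10^7 pm³.

2.04 × 10^7 pm³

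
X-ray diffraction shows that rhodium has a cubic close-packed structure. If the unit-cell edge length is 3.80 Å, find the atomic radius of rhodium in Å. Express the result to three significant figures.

In an FCC lattice, atoms touch along the face diagonal, so √2·a = 4r.
r = √2·a/4 = 1.4142 × 3.80 / 4 = 1.34 Å.

1.34 Å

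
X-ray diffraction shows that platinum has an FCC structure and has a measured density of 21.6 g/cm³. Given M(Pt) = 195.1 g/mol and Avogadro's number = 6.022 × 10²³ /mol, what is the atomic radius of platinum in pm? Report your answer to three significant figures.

138 pm

For an FCC cell (Z = 4), a³ = Z·M/(N_A·ρ) = 4 × 195.1 / (6.022 × 10²³ × 21.60) = 6.000 × 10^-23 cm³, so a = 3.915 × 10^-8 cm = 391.5 pm.
Atoms touch along the face diagonal, so √2·a = 4r, so r = 0.3536 × a = 138 pm.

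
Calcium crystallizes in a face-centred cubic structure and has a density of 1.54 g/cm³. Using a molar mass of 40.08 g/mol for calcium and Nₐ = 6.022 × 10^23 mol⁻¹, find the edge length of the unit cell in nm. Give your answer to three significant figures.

0.557 nm

With Z = 4 atoms per FCC cell, a³ = Z·M/(N_A·ρ) = 4 × 40.08 / (6.022 × 10²³ × 1.540 g/cm³) = 1.729 × 10^-22 cm³.
a = (1.729 × 10^-22)^(1/3) = 5.571 × 10^-8 cm = 0.557 nm.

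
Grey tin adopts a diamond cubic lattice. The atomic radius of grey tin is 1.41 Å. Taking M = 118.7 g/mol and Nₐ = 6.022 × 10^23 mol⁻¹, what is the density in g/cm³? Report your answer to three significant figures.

5.71 g/cm³

In a diamond cubic lattice, nearest neighbors lie along the body diagonal with √3·a = 8r, giving a = 6.513 Å = 6.513 × 10^-8 cm.
With Z = 8, ρ = Z·M/(N_A·a³) = 8 × 118.7 / (6.022 × 10²³ × 2.762 × 10^-22) = 5.709 g/cm³.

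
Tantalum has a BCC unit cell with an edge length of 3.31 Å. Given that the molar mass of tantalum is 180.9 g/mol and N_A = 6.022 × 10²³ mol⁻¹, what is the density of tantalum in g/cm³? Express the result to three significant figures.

A BCC unit cell contains Z = 2 atoms.
Cell volume: a³ = (3.31 Å)³ = (3.310 × 10^-8 cm)³ = 3.626 × 10^-23 cm³.
ρ = Z·M/(N_A·a³) = 2 × 180.9 / (6.022 × 10²³ × 3.626 × 10^-23) = 16.57 g/cm³.

16.6 g/cm³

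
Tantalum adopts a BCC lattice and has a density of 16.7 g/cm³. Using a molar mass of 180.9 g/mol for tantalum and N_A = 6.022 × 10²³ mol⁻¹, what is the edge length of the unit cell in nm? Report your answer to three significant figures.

0.330 nm

With Z = 2 atoms per BCC cell, a³ = Z·M/(N_A·ρ) = 2 × 180.9 / (6.022 × 10²³ × 16.70 g/cm³) = 3.598 × 10^-23 cm³.
a = (3.598 × 10^-23)^(1/3) = 3.301 × 10^-8 cm = 0.330 nm.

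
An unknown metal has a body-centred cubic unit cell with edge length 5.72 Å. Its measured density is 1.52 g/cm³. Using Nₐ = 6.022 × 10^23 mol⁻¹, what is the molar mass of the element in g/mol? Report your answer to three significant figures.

A BCC cell has Z = 2 atoms; a = 5.720 × 10^-8 cm.
M = ρ·N_A·a³/Z = 1.52 × 6.022 × 10²³ × 1.871 × 10^-22 / 2 = 85.7 g/mol.

85.7 g/mol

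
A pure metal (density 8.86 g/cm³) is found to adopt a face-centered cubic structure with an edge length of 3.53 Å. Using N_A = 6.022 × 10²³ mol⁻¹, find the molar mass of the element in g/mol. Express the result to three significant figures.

An FCC cell has Z = 4 atoms; a = 3.530 × 10^-8 cm.
M = ρ·N_A·a³/Z = 8.86 × 6.022 × 10²³ × 4.399 × 10^-23 / 4 = 58.7 g/mol.

58.7 g/mol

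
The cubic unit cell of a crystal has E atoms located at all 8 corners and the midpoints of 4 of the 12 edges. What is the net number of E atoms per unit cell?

2

Corner atoms are shared by 8 cells (1/8 each), edge atoms by 4 (1/4 each).
Net atoms = 8 × 1/8 + 4 × 1/4 = 1 + 1 = 2.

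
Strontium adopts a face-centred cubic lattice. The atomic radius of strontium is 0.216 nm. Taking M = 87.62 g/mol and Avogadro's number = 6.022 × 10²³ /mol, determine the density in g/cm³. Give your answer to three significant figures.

2.55 g/cm³

In an FCC lattice, atoms touch along the face diagonal, so √2·a = 4r, giving a = 0.6109 nm = 6.109 × 10^-8 cm.
With Z = 4, ρ = Z·M/(N_A·a³) = 4 × 87.62 / (6.022 × 10²³ × 2.280 × 10^-22) = 2.552 g/cm³.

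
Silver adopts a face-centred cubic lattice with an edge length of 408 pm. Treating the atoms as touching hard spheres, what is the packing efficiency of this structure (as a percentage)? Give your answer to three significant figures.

74.0%

In an FCC lattice atoms touch along the face diagonal, so √2·a = 4r, so r = 0.3536a = 144.2 pm.
Packing fraction = Z·(4/3)πr³ / a³ = 4 × (4/3)π × (144.2)³ / (408)³ = 0.7405 = 74.0%.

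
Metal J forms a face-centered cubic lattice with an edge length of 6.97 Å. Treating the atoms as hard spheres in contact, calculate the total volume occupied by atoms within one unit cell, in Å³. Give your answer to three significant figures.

251 Å³

In an FCC lattice atoms touch along the face diagonal, so √2·a = 4r, so r = 0.3536a = 2.464 Å.
V_atoms = Z × (4/3)πr³ = 4 × (4/3)π × (2.464)³ = 251 Å³.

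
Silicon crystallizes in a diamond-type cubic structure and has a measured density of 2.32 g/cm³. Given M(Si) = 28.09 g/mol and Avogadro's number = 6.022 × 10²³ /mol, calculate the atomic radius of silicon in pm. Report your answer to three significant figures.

118 pm

For a diamond cubic cell (Z = 8), a³ = Z·M/(N_A·ρ) = 8 × 28.09 / (6.022 × 10²³ × 2.320) = 1.608 × 10^-22 cm³, so a = 5.438 × 10^-8 cm = 543.8 pm.
Nearest neighbors lie along the body diagonal with √3·a = 8r, so r = 0.2165 × a = 118 pm.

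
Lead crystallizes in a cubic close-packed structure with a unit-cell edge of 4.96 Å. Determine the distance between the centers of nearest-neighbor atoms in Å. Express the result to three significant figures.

In an FCC structure, atoms touch along the face diagonal, so √2·a = 4r; the nearest-neighbor distance equals 2r = 0.7071·a.
d = 0.7071 × 4.96 = 3.51 Å.

3.51 Å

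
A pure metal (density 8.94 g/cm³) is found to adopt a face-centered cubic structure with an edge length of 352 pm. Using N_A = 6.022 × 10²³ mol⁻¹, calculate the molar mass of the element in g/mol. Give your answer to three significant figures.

58.7 g/mol

An FCC cell has Z = 4 atoms; a = 3.520 × 10^-8 cm.
M = ρ·N_A·a³/Z = 8.94 × 6.022 × 10²³ × 4.361 × 10^-23 / 4 = 58.7 g/mol.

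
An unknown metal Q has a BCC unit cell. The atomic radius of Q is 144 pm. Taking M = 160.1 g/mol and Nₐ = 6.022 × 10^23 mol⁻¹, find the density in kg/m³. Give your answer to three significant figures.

14500 kg/m³

In a BCC lattice, atoms touch along the body diagonal, so √3·a = 4r, giving a = 332.6 pm = 3.326 × 10^-8 cm.
With Z = 2, ρ = Z·M/(N_A·a³) = 2 × 160.1 / (6.022 × 10²³ × 3.678 × 10^-23) = 14.46 g/cm³ = 14500 kg/m³.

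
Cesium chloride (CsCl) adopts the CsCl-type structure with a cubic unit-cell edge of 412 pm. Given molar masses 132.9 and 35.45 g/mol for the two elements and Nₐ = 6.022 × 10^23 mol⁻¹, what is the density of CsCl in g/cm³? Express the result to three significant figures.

4.00 g/cm³

The CsCl-type structure contains Z = 1 formula unit per cell; M(CsCl) = 132.9 + 35.45 = 168.35 g/mol.
a³ = (4.120 × 10^-8 cm)³ = 6.993 × 10^-23 cm³.
ρ = 1 × 168.35 / (6.022 × 10²³ × 6.993 × 10^-23) = 3.997 g/cm³.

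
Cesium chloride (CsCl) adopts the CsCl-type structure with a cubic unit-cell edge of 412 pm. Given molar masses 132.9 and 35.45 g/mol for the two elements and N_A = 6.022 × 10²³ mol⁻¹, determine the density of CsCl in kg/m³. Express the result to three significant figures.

4000 kg/m³

The CsCl-type structure contains Z = 1 formula unit per cell; M(CsCl) = 132.9 + 35.45 = 168.35 g/mol.
a³ = (4.120 × 10^-8 cm)³ = 6.993 × 10^-23 cm³.
ρ = 1 × 168.35 / (6.022 × 10²³ × 6.993 × 10^-23) = 3.997 g/cm³ = 4000 kg/m³.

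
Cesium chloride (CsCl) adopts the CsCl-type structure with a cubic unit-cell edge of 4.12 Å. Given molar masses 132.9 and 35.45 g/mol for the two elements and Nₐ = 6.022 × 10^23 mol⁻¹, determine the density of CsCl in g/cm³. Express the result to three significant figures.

The CsCl-type structure contains Z = 1 formula unit per cell; M(CsCl) = 132.9 + 35.45 = 168.35 g/mol.
a³ = (4.120 × 10^-8 cm)³ = 6.993 × 10^-23 cm³.
ρ = 1 × 168.35 / (6.022 × 10²³ × 6.993 × 10^-23) = 3.997 g/cm³.

4.00 g/cm³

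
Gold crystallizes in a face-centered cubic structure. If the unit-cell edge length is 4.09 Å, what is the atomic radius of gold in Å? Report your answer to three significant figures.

1.45 Å

In an FCC lattice, atoms touch along the face diagonal, so √2·a = 4r.
r = √2·a/4 = 1.4142 × 4.09 / 4 = 1.45 Å.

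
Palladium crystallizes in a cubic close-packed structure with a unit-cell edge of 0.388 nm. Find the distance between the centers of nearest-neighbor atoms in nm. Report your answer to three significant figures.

In an FCC structure, atoms touch along the face diagonal, so √2·a = 4r; the nearest-neighbor distance equals 2r = 0.7071·a.
d = 0.7071 × 0.388 = 0.274 nm.

0.274 nm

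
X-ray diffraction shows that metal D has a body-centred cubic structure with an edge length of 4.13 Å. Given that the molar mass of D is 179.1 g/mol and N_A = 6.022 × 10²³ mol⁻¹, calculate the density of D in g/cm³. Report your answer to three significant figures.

8.44 g/cm³

A BCC unit cell contains Z = 2 atoms.
Cell volume: a³ = (4.13 Å)³ = (4.130 × 10^-8 cm)³ = 7.044 × 10^-23 cm³.
ρ = Z·M/(N_A·a³) = 2 × 179.1 / (6.022 × 10²³ × 7.044 × 10^-23) = 8.444 g/cm³.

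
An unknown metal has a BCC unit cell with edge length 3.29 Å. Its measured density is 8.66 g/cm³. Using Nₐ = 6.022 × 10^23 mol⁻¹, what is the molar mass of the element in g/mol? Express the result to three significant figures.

92.9 g/mol

A BCC cell has Z = 2 atoms; a = 3.290 × 10^-8 cm.
M = ρ·N_A·a³/Z = 8.66 × 6.022 × 10²³ × 3.561 × 10^-23 / 2 = 92.9 g/mol.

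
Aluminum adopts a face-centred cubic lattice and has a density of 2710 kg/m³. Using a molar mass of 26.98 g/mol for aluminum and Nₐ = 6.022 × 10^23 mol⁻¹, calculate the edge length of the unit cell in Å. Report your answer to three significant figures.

4.04 Å

With Z = 4 atoms per FCC cell, a³ = Z·M/(N_A·ρ) = 4 × 26.98 / (6.022 × 10²³ × 2.710 g/cm³) = 6.613 × 10^-23 cm³.
a = (6.613 × 10^-23)^(1/3) = 4.044 × 10^-8 cm = 4.04 Å.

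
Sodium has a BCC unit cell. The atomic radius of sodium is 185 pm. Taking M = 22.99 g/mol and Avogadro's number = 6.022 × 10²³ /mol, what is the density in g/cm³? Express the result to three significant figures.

In a BCC lattice, atoms touch along the body diagonal, so √3·a = 4r, giving a = 427.2 pm = 4.272 × 10^-8 cm.
With Z = 2, ρ = Z·M/(N_A·a³) = 2 × 22.99 / (6.022 × 10²³ × 7.799 × 10^-23) = 0.9791 g/cm³.

0.979 g/cm³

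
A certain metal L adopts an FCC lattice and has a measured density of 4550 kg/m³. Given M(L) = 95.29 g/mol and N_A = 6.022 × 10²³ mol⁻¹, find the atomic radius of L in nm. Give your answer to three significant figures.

0.183 nm

For an FCC cell (Z = 4), a³ = Z·M/(N_A·ρ) = 4 × 95.29 / (6.022 × 10²³ × 4.550) = 1.391 × 10^-22 cm³, so a = 5.181 × 10^-8 cm = 0.5181 nm.
Atoms touch along the face diagonal, so √2·a = 4r, so r = 0.3536 × a = 0.183 nm.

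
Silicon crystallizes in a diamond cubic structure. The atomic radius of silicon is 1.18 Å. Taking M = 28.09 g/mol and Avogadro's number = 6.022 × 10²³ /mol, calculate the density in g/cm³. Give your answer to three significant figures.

2.30 g/cm³

In a diamond cubic lattice, nearest neighbors lie along the body diagonal with √3·a = 8r, giving a = 5.450 Å = 5.450 × 10^-8 cm.
With Z = 8, ρ = Z·M/(N_A·a³) = 8 × 28.09 / (6.022 × 10²³ × 1.619 × 10^-22) = 2.305 g/cm³.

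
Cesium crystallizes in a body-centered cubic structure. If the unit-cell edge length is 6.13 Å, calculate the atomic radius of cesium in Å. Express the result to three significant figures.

2.65 Å

In a BCC lattice, atoms touch along the body diagonal, so √3·a = 4r.
r = √3·a/4 = 1.7321 × 6.13 / 4 = 2.65 Å.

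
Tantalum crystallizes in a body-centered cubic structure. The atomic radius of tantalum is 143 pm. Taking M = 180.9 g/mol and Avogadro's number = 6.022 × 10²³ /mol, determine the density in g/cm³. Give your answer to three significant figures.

In a BCC lattice, atoms touch along the body diagonal, so √3·a = 4r, giving a = 330.2 pm = 3.302 × 10^-8 cm.
With Z = 2, ρ = Z·M/(N_A·a³) = 2 × 180.9 / (6.022 × 10²³ × 3.602 × 10^-23) = 16.68 g/cm³.

16.7 g/cm³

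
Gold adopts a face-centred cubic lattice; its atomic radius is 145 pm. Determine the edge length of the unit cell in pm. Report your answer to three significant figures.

In an FCC lattice, atoms touch along the face diagonal, so √2·a = 4r.
a = 4r/√2 = 4 × 145 / 1.4142 = 410 pm.

410 pm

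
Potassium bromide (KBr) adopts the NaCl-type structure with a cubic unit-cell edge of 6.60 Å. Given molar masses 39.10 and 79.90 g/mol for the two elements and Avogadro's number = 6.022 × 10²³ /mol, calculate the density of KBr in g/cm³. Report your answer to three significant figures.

The NaCl-type structure contains Z = 4 formula units per cell; M(KBr) = 39.10 + 79.90 = 119.0 g/mol.
a³ = (6.600 × 10^-8 cm)³ = 2.875 × 10^-22 cm³.
ρ = 4 × 119.0 / (6.022 × 10²³ × 2.875 × 10^-22) = 2.749 g/cm³.

2.75 g/cm³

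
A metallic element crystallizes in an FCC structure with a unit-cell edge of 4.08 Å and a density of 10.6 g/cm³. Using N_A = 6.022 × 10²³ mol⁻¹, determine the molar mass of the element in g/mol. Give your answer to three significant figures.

108 g/mol

An FCC cell has Z = 4 atoms; a = 4.080 × 10^-8 cm.
M = ρ·N_A·a³/Z = 10.6 × 6.022 × 10²³ × 6.792 × 10^-23 / 4 = 108 g/mol.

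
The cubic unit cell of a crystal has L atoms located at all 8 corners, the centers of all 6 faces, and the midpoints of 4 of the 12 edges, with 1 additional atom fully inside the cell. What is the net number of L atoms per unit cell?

Corner atoms are shared by 8 cells (1/8 each), face atoms by 2 (1/2 each), edge atoms by 4 (1/4 each), interior atoms are unshared.
Net atoms = 8 × 1/8 + 6 × 1/2 + 4 × 1/4 + 1 = 1 + 3 + 1 + 1 = 6.

6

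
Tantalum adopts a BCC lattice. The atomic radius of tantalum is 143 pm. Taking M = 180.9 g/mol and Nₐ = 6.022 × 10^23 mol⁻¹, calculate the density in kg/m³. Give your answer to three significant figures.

In a BCC lattice, atoms touch along the body diagonal, so √3·a = 4r, giving a = 330.2 pm = 3.302 × 10^-8 cm.
With Z = 2, ρ = Z·M/(N_A·a³) = 2 × 180.9 / (6.022 × 10²³ × 3.602 × 10^-23) = 16.68 g/cm³ = 16700 kg/m³.

16700 kg/m³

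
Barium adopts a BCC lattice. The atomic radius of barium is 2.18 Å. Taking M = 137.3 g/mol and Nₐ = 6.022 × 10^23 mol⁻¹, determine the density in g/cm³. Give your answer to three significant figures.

3.57 g/cm³

In a BCC lattice, atoms touch along the body diagonal, so √3·a = 4r, giving a = 5.034 Å = 5.034 × 10^-8 cm.
With Z = 2, ρ = Z·M/(N_A·a³) = 2 × 137.3 / (6.022 × 10²³ × 1.276 × 10^-22) = 3.573 g/cm³.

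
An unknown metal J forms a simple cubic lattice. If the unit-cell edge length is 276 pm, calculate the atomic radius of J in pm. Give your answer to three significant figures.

138 pm

In a simple cubic lattice, atoms touch along the cell edge, so a = 2r.
r = a/2 = 276/2 = 138 pm.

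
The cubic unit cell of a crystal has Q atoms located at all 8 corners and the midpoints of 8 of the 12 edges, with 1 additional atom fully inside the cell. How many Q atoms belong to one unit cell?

Corner atoms are shared by 8 cells (1/8 each), edge atoms by 4 (1/4 each), interior atoms are unshared.
Net atoms = 8 × 1/8 + 8 × 1/4 + 1 = 1 + 2 + 1 = 4.

4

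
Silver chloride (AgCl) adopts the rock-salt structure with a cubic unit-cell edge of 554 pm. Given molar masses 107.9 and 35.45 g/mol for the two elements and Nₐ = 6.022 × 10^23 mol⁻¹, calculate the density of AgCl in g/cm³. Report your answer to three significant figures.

The rock-salt structure contains Z = 4 formula units per cell; M(AgCl) = 107.9 + 35.45 = 143.35 g/mol.
a³ = (5.540 × 10^-8 cm)³ = 1.700 × 10^-22 cm³.
ρ = 4 × 143.35 / (6.022 × 10²³ × 1.700 × 10^-22) = 5.600 g/cm³.

5.60 g/cm³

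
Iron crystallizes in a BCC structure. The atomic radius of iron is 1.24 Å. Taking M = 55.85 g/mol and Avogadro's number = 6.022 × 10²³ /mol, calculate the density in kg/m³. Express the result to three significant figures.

In a BCC lattice, atoms touch along the body diagonal, so √3·a = 4r, giving a = 2.864 Å = 2.864 × 10^-8 cm.
With Z = 2, ρ = Z·M/(N_A·a³) = 2 × 55.85 / (6.022 × 10²³ × 2.348 × 10^-23) = 7.899 g/cm³ = 7900 kg/m³.

7900 kg/m³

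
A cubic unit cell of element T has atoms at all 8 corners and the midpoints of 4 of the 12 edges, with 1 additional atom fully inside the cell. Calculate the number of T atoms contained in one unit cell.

Corner atoms are shared by 8 cells (1/8 each), edge atoms by 4 (1/4 each), interior atoms are unshared.
Net atoms = 8 × 1/8 + 4 × 1/4 + 1 = 1 + 1 + 1 = 3.

3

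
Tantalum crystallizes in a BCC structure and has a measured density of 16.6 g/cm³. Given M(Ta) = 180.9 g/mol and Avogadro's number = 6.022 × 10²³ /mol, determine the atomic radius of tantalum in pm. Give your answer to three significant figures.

For a BCC cell (Z = 2), a³ = Z·M/(N_A·ρ) = 2 × 180.9 / (6.022 × 10²³ × 16.60) = 3.619 × 10^-23 cm³, so a = 3.308 × 10^-8 cm = 330.8 pm.
Atoms touch along the body diagonal, so √3·a = 4r, so r = 0.4330 × a = 143 pm.

143 pm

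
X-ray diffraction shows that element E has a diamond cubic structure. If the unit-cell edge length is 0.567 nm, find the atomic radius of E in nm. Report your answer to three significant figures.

In a diamond cubic lattice, nearest neighbors lie along the body diagonal with √3·a = 8r.
r = √3·a/8 = 1.7321 × 0.567 / 8 = 0.123 nm.

0.123 nm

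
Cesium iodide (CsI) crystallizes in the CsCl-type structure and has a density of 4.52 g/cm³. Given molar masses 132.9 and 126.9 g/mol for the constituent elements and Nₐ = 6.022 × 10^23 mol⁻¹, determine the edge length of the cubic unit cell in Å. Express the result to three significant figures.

M(CsI) = 259.8 g/mol; Z = 1 formula unit per cell.
a³ = Z·M/(N_A·ρ) = 1 × 259.8 / (6.022 × 10²³ × 4.52) = 9.545 × 10^-23 cm³, so a = 4.570 × 10^-8 cm = 4.57 Å.

4.57 Å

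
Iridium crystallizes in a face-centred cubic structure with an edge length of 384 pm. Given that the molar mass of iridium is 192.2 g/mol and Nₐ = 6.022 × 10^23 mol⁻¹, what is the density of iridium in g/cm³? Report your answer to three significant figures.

22.5 g/cm³

An FCC unit cell contains Z = 4 atoms.
Cell volume: a³ = (384 pm)³ = (3.840 × 10^-8 cm)³ = 5.662 × 10^-23 cm³.
ρ = Z·M/(N_A·a³) = 4 × 192.2 / (6.022 × 10²³ × 5.662 × 10^-23) = 22.55 g/cm³.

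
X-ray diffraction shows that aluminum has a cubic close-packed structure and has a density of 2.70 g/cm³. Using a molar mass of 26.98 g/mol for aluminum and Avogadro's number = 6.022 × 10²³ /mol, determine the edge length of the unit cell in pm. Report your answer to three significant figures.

405 pm

With Z = 4 atoms per FCC cell, a³ = Z·M/(N_A·ρ) = 4 × 26.98 / (6.022 × 10²³ × 2.700 g/cm³) = 6.637 × 10^-23 cm³.
a = (6.637 × 10^-23)^(1/3) = 4.049 × 10^-8 cm = 405 pm.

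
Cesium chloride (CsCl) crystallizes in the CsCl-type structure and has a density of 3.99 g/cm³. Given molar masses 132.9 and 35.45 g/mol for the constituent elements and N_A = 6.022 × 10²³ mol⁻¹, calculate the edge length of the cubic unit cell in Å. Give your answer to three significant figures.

M(CsCl) = 168.35 g/mol; Z = 1 formula unit per cell.
a³ = Z·M/(N_A·ρ) = 1 × 168.35 / (6.022 × 10²³ × 3.99) = 7.006 × 10^-23 cm³, so a = 4.123 × 10^-8 cm = 4.12 Å.

4.12 Å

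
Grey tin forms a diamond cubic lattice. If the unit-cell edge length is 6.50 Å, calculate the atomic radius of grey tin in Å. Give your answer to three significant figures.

1.41 Å

In a diamond cubic lattice, nearest neighbors lie along the body diagonal with √3·a = 8r.
r = √3·a/8 = 1.7321 × 6.50 / 8 = 1.41 Å.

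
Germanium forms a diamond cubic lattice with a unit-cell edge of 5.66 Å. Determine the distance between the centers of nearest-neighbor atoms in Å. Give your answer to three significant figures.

2.45 Å

In a diamond cubic structure, nearest neighbors lie along the body diagonal with √3·a = 8r; the nearest-neighbor distance equals 2r = 0.4330·a.
d = 0.4330 × 5.66 = 2.45 Å.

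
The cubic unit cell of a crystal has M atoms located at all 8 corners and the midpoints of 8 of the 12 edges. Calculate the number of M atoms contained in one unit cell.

3

Corner atoms are shared by 8 cells (1/8 each), edge atoms by 4 (1/4 each).
Net atoms = 8 × 1/8 + 8 × 1/4 = 1 + 2 = 3.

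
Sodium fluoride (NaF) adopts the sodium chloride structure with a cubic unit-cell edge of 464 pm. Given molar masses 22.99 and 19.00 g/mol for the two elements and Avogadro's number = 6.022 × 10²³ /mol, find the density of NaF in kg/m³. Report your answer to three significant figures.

The sodium chloride structure contains Z = 4 formula units per cell; M(NaF) = 22.99 + 19.00 = 41.99 g/mol.
a³ = (4.640 × 10^-8 cm)³ = 9.990 × 10^-23 cm³.
ρ = 4 × 41.99 / (6.022 × 10²³ × 9.990 × 10^-23) = 2.792 g/cm³ = 2790 kg/m³.

2790 kg/m³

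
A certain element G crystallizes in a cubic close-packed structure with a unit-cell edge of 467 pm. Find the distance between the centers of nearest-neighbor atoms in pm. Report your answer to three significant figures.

330 pm

In an FCC structure, atoms touch along the face diagonal, so √2·a = 4r; the nearest-neighbor distance equals 2r = 0.7071·a.
d = 0.7071 × 467 = 330 pm.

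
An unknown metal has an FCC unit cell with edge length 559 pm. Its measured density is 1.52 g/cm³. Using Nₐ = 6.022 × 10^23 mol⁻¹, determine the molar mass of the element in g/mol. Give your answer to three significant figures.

An FCC cell has Z = 4 atoms; a = 5.590 × 10^-8 cm.
M = ρ·N_A·a³/Z = 1.52 × 6.022 × 10²³ × 1.747 × 10^-22 / 4 = 40.0 g/mol.

40.0 g/mol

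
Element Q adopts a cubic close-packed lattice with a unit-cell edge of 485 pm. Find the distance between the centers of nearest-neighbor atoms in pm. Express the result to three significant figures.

343 pm

In an FCC structure, atoms touch along the face diagonal, so √2·a = 4r; the nearest-neighbor distance equals 2r = 0.7071·a.
d = 0.7071 × 485 = 343 pm.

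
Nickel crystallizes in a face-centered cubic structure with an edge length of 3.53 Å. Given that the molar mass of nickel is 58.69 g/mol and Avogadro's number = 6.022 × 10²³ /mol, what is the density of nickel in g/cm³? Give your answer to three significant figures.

An FCC unit cell contains Z = 4 atoms.
Cell volume: a³ = (3.53 Å)³ = (3.530 × 10^-8 cm)³ = 4.399 × 10^-23 cm³.
ρ = Z·M/(N_A·a³) = 4 × 58.69 / (6.022 × 10²³ × 4.399 × 10^-23) = 8.863 g/cm³.

8.86 g/cm³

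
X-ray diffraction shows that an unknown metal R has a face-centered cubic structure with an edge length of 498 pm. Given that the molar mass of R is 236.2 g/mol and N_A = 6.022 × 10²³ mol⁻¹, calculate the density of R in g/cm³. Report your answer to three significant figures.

An FCC unit cell contains Z = 4 atoms.
Cell volume: a³ = (498 pm)³ = (4.980 × 10^-8 cm)³ = 1.235 × 10^-22 cm³.
ρ = Z·M/(N_A·a³) = 4 × 236.2 / (6.022 × 10²³ × 1.235 × 10^-22) = 12.70 g/cm³.

12.7 g/cm³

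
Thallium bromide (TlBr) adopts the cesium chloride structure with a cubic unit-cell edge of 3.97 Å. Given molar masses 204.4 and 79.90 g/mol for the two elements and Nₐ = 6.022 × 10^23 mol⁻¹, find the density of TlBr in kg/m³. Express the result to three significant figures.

The cesium chloride structure contains Z = 1 formula unit per cell; M(TlBr) = 204.4 + 79.90 = 284.3 g/mol.
a³ = (3.970 × 10^-8 cm)³ = 6.257 × 10^-23 cm³.
ρ = 1 × 284.3 / (6.022 × 10²³ × 6.257 × 10^-23) = 7.545 g/cm³ = 7550 kg/m³.

7550 kg/m³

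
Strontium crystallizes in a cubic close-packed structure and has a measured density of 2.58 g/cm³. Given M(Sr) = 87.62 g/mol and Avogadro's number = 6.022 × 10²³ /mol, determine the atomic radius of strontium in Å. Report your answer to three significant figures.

2.15 Å

For an FCC cell (Z = 4), a³ = Z·M/(N_A·ρ) = 4 × 87.62 / (6.022 × 10²³ × 2.580) = 2.256 × 10^-22 cm³, so a = 6.087 × 10^-8 cm = 6.087 Å.
Atoms touch along the face diagonal, so √2·a = 4r, so r = 0.3536 × a = 2.15 Å.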